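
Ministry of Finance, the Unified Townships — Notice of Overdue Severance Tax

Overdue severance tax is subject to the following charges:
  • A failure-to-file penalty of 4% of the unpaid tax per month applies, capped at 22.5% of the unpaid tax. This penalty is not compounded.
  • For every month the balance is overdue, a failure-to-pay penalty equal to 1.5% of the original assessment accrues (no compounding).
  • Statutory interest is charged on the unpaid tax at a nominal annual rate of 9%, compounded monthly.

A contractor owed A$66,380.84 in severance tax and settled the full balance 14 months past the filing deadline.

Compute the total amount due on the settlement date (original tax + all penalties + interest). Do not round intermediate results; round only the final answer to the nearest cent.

Failure-to-file: 14 × 4% × A$66,380.84 = A$37,173.27…, capped at 22.5% × A$66,380.84 = A$14,935.69…
Failure-to-pay penalty: 14 × 1.5% × A$66,380.84 = A$13,939.98…
Interest (9%/yr ÷ 12 = 0.75%/month): A$66,380.84 × ((1 + 0.0075)^14 − 1) = A$7,320.1822…
Total = A$66,380.84 + A$28,875.6654 + A$7,320.1822… = A$102,576.69

A$102,576.69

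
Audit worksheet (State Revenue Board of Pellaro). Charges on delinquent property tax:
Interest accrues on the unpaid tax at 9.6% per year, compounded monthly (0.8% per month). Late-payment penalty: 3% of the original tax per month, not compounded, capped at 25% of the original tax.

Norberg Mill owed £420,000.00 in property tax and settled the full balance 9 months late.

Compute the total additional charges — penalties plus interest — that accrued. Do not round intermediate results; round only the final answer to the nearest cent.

£136,225.96

Penalty (uncapped): 9 × 3% × £420,000.00 = £113,400.00; cap = 25% × £420,000.00 = £105,000.00 → penalty = £105,000.00
Interest: £420,000.00 × ((1 + 0.008)^9 − 1) = £420,000.00 × 0.0743475… = £31,225.9619…
Penalties + interest = £105,000.0000 + £31,225.9619… = £136,225.96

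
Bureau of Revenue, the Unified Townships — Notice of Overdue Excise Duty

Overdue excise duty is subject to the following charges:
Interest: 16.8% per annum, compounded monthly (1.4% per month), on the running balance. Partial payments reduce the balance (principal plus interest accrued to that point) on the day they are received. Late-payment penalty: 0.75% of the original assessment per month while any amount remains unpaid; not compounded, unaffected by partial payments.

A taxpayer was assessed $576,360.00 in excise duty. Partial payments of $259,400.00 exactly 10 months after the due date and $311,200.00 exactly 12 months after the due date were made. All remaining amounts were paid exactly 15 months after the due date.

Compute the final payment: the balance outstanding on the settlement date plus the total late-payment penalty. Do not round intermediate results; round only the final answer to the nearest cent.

Balance at month 10: $576,360.0000 × (1 + 0.014)^10 = $662,328.4078…
After $259,400.00 payment: $662,328.4078… − $259,400.00 = $402,928.4078…
Balance at month 12: $402,928.4078… × (1 + 0.014)^2 = $414,289.3771…
After $311,200.00 payment: $414,289.3771… − $311,200.00 = $103,089.3771…
Balance at month 15: $103,089.3771… × (1 + 0.014)^3 = $107,480.0304…
Penalty: 15 × 0.75% × $576,360.00 = $64,840.50
Final settlement = outstanding balance + penalty = $107,480.0304… + $64,840.50 = $172,320.53

$172,320.53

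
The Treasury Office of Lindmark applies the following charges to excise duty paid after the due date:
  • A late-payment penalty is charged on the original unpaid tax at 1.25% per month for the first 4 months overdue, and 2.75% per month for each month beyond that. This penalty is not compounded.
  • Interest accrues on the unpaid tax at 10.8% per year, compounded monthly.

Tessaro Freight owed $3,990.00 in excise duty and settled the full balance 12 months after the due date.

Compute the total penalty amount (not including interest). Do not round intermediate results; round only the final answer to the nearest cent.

Penalty, months 1–4: 4 × 1.25% × $3,990.00 = $199.50
Penalty, months 5–12: 8 × 2.75% × $3,990.00 = $877.80
Total penalty = $199.50 + $877.80 = $1,077.30

$1,077.30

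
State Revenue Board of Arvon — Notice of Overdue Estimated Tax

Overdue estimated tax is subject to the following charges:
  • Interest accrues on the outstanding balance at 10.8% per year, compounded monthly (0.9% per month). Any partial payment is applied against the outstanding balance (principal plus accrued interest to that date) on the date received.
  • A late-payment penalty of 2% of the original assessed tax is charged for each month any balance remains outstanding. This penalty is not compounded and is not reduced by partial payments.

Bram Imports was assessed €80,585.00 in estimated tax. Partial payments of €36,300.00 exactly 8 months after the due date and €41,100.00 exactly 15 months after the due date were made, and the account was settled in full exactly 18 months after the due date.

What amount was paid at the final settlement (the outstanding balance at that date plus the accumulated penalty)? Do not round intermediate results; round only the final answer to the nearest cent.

€41,776.40

Balance at month 8: €80,585.0000 × (1 + 0.009)^8 = €86,573.2139…
After €36,300.00 payment: €86,573.2139… − €36,300.00 = €50,273.2139…
Balance at month 15: €50,273.2139… × (1 + 0.009)^7 = €53,527.2354…
After €41,100.00 payment: €53,527.2354… − €41,100.00 = €12,427.2354…
Balance at month 18: €12,427.2354… × (1 + 0.009)^3 = €12,765.7996…
Penalty: 18 × 2% × €80,585.00 = €29,010.60
Final settlement = outstanding balance + penalty = €12,765.7996… + €29,010.60 = €41,776.40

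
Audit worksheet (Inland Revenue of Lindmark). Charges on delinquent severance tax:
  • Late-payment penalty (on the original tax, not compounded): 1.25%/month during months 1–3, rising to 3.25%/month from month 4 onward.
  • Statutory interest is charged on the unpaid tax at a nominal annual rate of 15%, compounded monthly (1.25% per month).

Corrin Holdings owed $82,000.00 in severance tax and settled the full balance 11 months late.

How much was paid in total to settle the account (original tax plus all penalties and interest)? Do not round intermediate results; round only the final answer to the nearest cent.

Penalty, months 1–3: 3 × 1.25% × $82,000.00 = $3,075.00
Penalty, months 4–11: 8 × 3.25% × $82,000.00 = $21,320.00
Interest: $82,000.00 × ((1 + 0.0125)^11 − 1) = $82,000.00 × 0.1464242… = $12,006.7856…
Total = $82,000.00 + $24,395.0000 + $12,006.7856… = $118,401.79

$118,401.79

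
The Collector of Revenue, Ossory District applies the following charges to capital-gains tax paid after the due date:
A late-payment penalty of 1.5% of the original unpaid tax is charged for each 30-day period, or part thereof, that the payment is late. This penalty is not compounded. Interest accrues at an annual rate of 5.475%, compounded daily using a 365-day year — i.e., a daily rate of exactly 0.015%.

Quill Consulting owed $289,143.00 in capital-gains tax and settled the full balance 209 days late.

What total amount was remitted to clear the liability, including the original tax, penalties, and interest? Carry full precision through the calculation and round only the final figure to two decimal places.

$328,710.53

Penalty periods: ⌈209/30⌉ = 7; penalty = 7 × 1.5% × $289,143.00 = $30,360.02…
Interest: $289,143.00 × ((1 + 0.00015)^209 − 1) = $289,143.00 × 0.03184416… = $9,207.5163…
Total = $289,143.00 + $30,360.0150 + $9,207.5163… = $328,710.53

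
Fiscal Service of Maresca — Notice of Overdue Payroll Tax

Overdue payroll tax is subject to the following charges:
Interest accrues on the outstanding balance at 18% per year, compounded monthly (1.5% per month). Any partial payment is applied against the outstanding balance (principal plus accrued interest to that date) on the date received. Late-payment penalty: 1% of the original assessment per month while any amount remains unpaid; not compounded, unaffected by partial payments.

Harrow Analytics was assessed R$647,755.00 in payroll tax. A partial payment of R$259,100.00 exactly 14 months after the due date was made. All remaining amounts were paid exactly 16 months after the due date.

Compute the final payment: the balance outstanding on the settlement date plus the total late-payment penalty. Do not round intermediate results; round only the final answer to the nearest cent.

Balance at month 14: R$647,755.0000 × (1 + 0.015)^14 = R$797,875.9333…
After R$259,100.00 payment: R$797,875.9333… − R$259,100.00 = R$538,775.9333…
Balance at month 16: R$538,775.9333… × (1 + 0.015)^2 = R$555,060.4359…
Penalty: 16 × 1% × R$647,755.00 = R$103,640.80
Final settlement = outstanding balance + penalty = R$555,060.4359… + R$103,640.80 = R$658,701.24

R$658,701.24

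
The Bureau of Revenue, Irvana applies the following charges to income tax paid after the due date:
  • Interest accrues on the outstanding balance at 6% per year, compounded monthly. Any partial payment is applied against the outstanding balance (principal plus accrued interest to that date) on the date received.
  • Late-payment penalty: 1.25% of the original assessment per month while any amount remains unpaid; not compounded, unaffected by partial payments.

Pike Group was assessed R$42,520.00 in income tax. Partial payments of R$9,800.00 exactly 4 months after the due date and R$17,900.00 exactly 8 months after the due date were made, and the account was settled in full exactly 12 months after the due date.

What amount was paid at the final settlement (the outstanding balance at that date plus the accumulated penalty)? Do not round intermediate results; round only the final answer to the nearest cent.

R$23,060.92

Monthly rate = 6% ÷ 12 = 0.5%
Balance at month 4: R$42,520.0000 × (1 + 0.005)^4 = R$43,376.7993…
After R$9,800.00 payment: R$43,376.7993… − R$9,800.00 = R$33,576.7993…
Balance at month 8: R$33,576.7993… × (1 + 0.005)^4 = R$34,253.3886…
After R$17,900.00 payment: R$34,253.3886… − R$17,900.00 = R$16,353.3886…
Balance at month 12: R$16,353.3886… × (1 + 0.005)^4 = R$16,682.9176…
Penalty: 12 × 1.25% × R$42,520.00 = R$6,378.00
Final settlement = outstanding balance + penalty = R$16,682.9176… + R$6,378.00 = R$23,060.92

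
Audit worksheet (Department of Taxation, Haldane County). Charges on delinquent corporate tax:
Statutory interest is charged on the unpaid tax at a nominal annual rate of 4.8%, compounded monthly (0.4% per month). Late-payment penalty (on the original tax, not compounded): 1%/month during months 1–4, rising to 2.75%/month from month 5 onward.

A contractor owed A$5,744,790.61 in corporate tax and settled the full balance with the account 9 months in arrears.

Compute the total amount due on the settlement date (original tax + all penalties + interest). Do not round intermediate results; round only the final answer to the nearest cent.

Penalty, months 1–4: 4 × 1% × A$5,744,790.61 = A$229,791.62…
Penalty, months 5–9: 5 × 2.75% × A$5,744,790.61 = A$789,908.71…
Interest: A$5,744,790.61 × ((1 + 0.004)^9 − 1) = A$5,744,790.61 × 0.0365814… = A$210,152.5314…
Total = A$5,744,790.61 + A$1,019,700.3333… + A$210,152.5314… = A$6,974,643.47

A$6,974,643.47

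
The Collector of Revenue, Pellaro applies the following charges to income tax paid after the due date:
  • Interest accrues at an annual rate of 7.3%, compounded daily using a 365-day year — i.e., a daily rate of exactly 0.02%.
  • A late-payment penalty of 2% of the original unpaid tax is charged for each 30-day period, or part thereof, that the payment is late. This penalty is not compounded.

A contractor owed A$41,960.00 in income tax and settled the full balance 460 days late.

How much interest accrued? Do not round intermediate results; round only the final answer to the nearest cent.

Interest: A$41,960.00 × ((1 + 0.0002)^460 − 1) = A$41,960.00 × 0.09635474… = A$4,043.0448…

A$4,043.04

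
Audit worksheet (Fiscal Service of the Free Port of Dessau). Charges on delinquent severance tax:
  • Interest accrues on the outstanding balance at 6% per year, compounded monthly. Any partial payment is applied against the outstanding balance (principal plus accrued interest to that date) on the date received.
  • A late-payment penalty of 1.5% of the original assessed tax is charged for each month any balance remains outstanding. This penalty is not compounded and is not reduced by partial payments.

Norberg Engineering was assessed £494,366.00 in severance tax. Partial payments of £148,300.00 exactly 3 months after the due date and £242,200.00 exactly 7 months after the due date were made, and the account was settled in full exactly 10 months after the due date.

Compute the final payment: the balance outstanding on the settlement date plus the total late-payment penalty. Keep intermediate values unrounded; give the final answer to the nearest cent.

£194,382.64

Monthly rate = 6% ÷ 12 = 0.5%
Balance at month 3: £494,366.0000 × (1 + 0.005)^3 = £501,818.6292…
After £148,300.00 payment: £501,818.6292… − £148,300.00 = £353,518.6292…
Balance at month 7: £353,518.6292… × (1 + 0.005)^4 = £360,642.2066…
After £242,200.00 payment: £360,642.2066… − £242,200.00 = £118,442.2066…
Balance at month 10: £118,442.2066… × (1 + 0.005)^3 = £120,227.7377…
Penalty: 10 × 1.5% × £494,366.00 = £74,154.90
Final settlement = outstanding balance + penalty = £120,227.7377… + £74,154.90 = £194,382.64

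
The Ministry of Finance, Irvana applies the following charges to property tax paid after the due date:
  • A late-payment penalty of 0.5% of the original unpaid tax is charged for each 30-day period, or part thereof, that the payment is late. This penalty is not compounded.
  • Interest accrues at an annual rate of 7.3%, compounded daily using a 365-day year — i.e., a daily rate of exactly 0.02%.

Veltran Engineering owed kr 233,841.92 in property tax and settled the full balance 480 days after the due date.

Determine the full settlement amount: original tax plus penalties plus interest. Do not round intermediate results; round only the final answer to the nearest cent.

Penalty periods: ⌈480/30⌉ = 16; penalty = 16 × 0.5% × kr 233,841.92 = kr 18,707.35…
Interest: kr 233,841.92 × ((1 + 0.0002)^480 − 1) = kr 233,841.92 × 0.10074850… = kr 23,559.2222…
Total = kr 233,841.92 + kr 18,707.3536 + kr 23,559.2222… = kr 276,108.50

kr 276,108.50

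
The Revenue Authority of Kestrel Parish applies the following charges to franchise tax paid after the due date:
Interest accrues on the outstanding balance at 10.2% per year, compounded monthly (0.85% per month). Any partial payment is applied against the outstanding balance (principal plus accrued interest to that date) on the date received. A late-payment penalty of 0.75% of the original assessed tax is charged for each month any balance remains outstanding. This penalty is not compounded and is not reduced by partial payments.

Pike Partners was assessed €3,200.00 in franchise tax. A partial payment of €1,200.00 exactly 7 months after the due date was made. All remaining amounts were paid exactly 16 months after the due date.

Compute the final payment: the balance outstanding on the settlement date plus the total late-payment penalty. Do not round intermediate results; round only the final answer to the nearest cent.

€2,753.09

Balance at month 7: €3,200.0000 × (1 + 0.0085)^7 = €3,395.3246…
After €1,200.00 payment: €3,395.3246… − €1,200.00 = €2,195.3246…
Balance at month 16: €2,195.3246… × (1 + 0.0085)^9 = €2,369.0916…
Penalty: 16 × 0.75% × €3,200.00 = €384.00
Final settlement = outstanding balance + penalty = €2,369.0916… + €384.00 = €2,753.09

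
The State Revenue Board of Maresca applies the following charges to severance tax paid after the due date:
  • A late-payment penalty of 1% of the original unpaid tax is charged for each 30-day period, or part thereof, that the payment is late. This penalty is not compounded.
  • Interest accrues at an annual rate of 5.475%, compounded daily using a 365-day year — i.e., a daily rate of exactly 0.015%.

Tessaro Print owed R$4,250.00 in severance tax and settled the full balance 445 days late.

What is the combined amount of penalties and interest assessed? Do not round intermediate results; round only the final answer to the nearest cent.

R$930.85

Penalty periods: ⌈445/30⌉ = 15; penalty = 15 × 1% × R$4,250.00 = R$637.50
Interest: R$4,250.00 × ((1 + 0.00015)^445 − 1) = R$4,250.00 × 0.06902284… = R$293.3471…
Penalties + interest = R$637.5000 + R$293.3471… = R$930.85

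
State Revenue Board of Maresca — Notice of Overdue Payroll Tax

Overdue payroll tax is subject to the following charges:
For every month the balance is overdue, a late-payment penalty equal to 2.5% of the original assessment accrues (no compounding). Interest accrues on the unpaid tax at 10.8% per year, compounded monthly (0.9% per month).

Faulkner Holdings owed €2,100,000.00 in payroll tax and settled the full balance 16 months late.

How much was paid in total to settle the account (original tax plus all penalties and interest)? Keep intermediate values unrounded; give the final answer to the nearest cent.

Late-payment penalty = 2.5% × €2,100,000.00 × 16 mo = €840,000.00
Interest: €2,100,000.00 × ((1 + 0.009)^16 − 1) = €2,100,000.00 × 0.1541404… = €323,694.9308…
Total = €2,100,000.00 + €840,000.0000 + €323,694.9308… = €3,263,694.93

€3,263,694.93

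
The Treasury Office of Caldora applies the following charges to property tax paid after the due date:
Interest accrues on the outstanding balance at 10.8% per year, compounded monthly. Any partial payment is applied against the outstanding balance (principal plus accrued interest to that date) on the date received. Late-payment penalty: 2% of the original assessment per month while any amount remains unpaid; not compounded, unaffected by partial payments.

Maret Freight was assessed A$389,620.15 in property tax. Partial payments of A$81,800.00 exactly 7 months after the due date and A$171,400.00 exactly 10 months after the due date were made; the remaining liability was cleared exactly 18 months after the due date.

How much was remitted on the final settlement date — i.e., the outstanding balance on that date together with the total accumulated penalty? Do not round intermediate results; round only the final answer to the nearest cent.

A$323,660.98

Monthly rate = 10.8% ÷ 12 = 0.9%
Balance at month 7: A$389,620.1500 × (1 + 0.009)^7 = A$414,838.9944…
After A$81,800.00 payment: A$414,838.9944… − A$81,800.00 = A$333,038.9944…
Balance at month 10: A$333,038.9944… × (1 + 0.009)^3 = A$342,112.2185…
After A$171,400.00 payment: A$342,112.2185… − A$171,400.00 = A$170,712.2185…
Balance at month 18: A$170,712.2185… × (1 + 0.009)^8 = A$183,397.7217…
Penalty: 18 × 2% × A$389,620.15 = A$140,263.25…
Final settlement = outstanding balance + penalty = A$183,397.7217… + A$140,263.25… = A$323,660.98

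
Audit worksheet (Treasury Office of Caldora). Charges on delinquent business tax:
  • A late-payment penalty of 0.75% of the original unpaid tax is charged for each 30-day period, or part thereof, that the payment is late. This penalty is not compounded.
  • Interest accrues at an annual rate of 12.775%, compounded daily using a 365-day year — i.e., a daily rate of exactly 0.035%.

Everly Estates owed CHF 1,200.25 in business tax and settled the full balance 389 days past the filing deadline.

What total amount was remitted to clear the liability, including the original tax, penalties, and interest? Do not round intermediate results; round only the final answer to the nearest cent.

CHF 1,492.30

Penalty periods: ⌈389/30⌉ = 13; penalty = 13 × 0.75% × CHF 1,200.25 = CHF 117.02…
Interest: CHF 1,200.25 × ((1 + 0.00035)^389 − 1) = CHF 1,200.25 × 0.14582646… = CHF 175.0282…
Total = CHF 1,200.25 + CHF 117.0244… + CHF 175.0282… = CHF 1,492.30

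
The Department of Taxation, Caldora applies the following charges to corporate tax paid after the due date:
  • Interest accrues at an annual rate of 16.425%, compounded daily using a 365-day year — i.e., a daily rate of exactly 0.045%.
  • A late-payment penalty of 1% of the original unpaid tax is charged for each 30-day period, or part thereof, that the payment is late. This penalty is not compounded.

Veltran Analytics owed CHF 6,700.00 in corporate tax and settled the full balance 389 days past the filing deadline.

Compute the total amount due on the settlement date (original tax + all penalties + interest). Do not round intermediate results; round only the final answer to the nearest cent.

CHF 8,852.43

Penalty periods: ⌈389/30⌉ = 13; penalty = 13 × 1% × CHF 6,700.00 = CHF 871.00
Interest: CHF 6,700.00 × ((1 + 0.00045)^389 − 1) = CHF 6,700.00 × 0.19125887… = CHF 1,281.4345…
Total = CHF 6,700.00 + CHF 871.0000 + CHF 1,281.4345… = CHF 8,852.43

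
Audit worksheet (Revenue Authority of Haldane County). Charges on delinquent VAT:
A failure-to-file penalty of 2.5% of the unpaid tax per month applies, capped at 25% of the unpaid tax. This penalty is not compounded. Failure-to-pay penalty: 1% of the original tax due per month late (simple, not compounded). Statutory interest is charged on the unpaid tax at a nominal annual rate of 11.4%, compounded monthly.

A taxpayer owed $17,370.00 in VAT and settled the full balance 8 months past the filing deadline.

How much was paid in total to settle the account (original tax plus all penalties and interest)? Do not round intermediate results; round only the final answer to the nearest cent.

$23,598.46

Failure-to-file: 8 × 2.5% × $17,370.00 = $3,474.00 (under the 25% cap)
Failure-to-pay penalty: 8 × 1% × $17,370.00 = $1,389.60
Interest (11.4%/yr ÷ 12 = 0.95%/month): $17,370.00 × ((1 + 0.0095)^8 − 1) = $1,364.8580…
Total = $17,370.00 + $4,863.6000 + $1,364.8580… = $23,598.46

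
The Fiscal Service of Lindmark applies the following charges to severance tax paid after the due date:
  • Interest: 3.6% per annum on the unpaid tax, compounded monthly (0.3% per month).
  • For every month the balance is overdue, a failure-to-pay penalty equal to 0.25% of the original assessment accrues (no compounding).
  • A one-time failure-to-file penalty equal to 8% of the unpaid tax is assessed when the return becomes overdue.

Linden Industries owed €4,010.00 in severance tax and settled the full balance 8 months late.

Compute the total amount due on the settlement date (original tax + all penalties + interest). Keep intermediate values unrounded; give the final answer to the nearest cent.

€4,508.26

Failure-to-file penalty: 8% × €4,010.00 = €320.80
Failure-to-pay penalty: 8 × 0.25% × €4,010.00 = €80.20
Interest: €4,010.00 × ((1 + 0.003)^8 − 1) = €4,010.00 × 0.0242535… = €97.2566…
Total = €4,010.00 + €401.0000 + €97.2566… = €4,508.26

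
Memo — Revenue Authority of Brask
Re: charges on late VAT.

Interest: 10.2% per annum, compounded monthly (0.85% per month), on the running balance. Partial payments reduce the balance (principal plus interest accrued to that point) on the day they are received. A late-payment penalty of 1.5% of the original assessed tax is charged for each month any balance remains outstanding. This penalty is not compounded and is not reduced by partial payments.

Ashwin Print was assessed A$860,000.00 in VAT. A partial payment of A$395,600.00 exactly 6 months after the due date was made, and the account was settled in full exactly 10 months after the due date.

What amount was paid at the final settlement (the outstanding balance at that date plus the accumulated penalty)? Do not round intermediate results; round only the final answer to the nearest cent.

Balance at month 6: A$860,000.0000 × (1 + 0.0085)^6 = A$904,802.6555…
After A$395,600.00 payment: A$904,802.6555… − A$395,600.00 = A$509,202.6555…
Balance at month 10: A$509,202.6555… × (1 + 0.0085)^4 = A$526,737.5387…
Penalty: 10 × 1.5% × A$860,000.00 = A$129,000.00
Final settlement = outstanding balance + penalty = A$526,737.5387… + A$129,000.00 = A$655,737.54

A$655,737.54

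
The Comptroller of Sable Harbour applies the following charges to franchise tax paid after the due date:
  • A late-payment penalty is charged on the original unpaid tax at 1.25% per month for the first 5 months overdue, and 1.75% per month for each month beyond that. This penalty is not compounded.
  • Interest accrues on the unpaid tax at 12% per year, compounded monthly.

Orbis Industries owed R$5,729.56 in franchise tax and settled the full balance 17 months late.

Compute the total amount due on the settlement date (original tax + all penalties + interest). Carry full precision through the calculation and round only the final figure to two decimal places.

R$8,346.85

Penalty, months 1–5: 5 × 1.25% × R$5,729.56 = R$358.10…
Penalty, months 6–17: 12 × 1.75% × R$5,729.56 = R$1,203.21…
Interest (12%/yr ÷ 12 = 1%/month): R$5,729.56 × ((1 + 0.01)^17 − 1) = R$1,055.9833…
Total = R$5,729.56 + R$1,561.3051 + R$1,055.9833… = R$8,346.85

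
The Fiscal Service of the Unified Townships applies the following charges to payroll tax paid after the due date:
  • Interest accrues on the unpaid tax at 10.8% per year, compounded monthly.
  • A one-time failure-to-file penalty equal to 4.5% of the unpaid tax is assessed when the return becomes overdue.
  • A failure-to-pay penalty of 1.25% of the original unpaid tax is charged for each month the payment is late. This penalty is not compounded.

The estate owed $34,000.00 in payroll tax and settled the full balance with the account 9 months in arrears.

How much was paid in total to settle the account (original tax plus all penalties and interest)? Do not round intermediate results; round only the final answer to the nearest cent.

$42,210.25

Failure-to-file penalty: 4.5% × $34,000.00 = $1,530.00
Failure-to-pay penalty: 9 × 1.25% × $34,000.00 = $3,825.00
Interest (10.8%/yr ÷ 12 = 0.9%/month): $34,000.00 × ((1 + 0.009)^9 − 1) = $2,855.2544…
Total = $34,000.00 + $5,355.0000 + $2,855.2544… = $42,210.25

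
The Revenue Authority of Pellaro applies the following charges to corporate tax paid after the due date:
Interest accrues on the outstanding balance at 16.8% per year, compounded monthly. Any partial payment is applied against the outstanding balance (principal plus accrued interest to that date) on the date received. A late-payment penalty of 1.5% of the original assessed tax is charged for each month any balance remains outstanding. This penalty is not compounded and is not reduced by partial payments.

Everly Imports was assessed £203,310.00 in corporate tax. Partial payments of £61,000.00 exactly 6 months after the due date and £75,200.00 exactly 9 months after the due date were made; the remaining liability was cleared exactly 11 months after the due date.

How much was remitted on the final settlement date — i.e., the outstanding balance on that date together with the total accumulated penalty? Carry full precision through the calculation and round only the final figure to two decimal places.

£127,740.67

Monthly rate = 16.8% ÷ 12 = 1.4%
Balance at month 6: £203,310.0000 × (1 + 0.014)^6 = £220,997.0469…
After £61,000.00 payment: £220,997.0469… − £61,000.00 = £159,997.0469…
Balance at month 9: £159,997.0469… × (1 + 0.014)^3 = £166,811.4401…
After £75,200.00 payment: £166,811.4401… − £75,200.00 = £91,611.4401…
Balance at month 11: £91,611.4401… × (1 + 0.014)^2 = £94,194.5163…
Penalty: 11 × 1.5% × £203,310.00 = £33,546.15
Final settlement = outstanding balance + penalty = £94,194.5163… + £33,546.15 = £127,740.67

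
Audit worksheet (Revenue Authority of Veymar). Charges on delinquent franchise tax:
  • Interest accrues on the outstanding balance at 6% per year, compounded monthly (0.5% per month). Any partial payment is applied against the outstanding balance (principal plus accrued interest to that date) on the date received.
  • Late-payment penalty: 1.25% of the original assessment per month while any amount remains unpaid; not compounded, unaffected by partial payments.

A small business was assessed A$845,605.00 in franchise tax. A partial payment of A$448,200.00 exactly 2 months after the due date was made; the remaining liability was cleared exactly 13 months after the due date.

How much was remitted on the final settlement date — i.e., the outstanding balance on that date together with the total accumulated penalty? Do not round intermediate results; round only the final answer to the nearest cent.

Balance at month 2: A$845,605.0000 × (1 + 0.005)^2 = A$854,082.1901…
After A$448,200.00 payment: A$854,082.1901… − A$448,200.00 = A$405,882.1901…
Balance at month 13: A$405,882.1901… × (1 + 0.005)^11 = A$428,772.2542…
Penalty: 13 × 1.25% × A$845,605.00 = A$137,410.81…
Final settlement = outstanding balance + penalty = A$428,772.2542… + A$137,410.81… = A$566,183.07

A$566,183.07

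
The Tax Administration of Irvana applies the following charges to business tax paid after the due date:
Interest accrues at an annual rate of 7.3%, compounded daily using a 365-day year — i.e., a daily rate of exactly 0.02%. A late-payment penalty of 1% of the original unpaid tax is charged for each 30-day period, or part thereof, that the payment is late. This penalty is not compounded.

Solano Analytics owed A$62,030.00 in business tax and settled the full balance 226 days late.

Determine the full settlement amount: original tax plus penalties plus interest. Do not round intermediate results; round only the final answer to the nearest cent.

A$69,860.19

Penalty periods: ⌈226/30⌉ = 8; penalty = 8 × 1% × A$62,030.00 = A$4,962.40
Interest: A$62,030.00 × ((1 + 0.0002)^226 − 1) = A$62,030.00 × 0.04623236… = A$2,867.7932…
Total = A$62,030.00 + A$4,962.4000 + A$2,867.7932… = A$69,860.19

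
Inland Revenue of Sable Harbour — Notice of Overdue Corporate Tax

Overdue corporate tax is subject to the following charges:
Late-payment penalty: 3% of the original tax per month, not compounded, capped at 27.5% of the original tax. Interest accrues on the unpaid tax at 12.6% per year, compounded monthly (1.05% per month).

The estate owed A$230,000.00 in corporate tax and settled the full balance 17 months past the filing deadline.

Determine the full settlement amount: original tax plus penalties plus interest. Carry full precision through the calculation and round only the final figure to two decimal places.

A$337,941.51

Penalty (uncapped): 17 × 3% × A$230,000.00 = A$117,300.00; cap = 27.5% × A$230,000.00 = A$63,250.00 → penalty = A$63,250.00
Interest: A$230,000.00 × ((1 + 0.0105)^17 − 1) = A$230,000.00 × 0.1943109… = A$44,691.5118…
Total = A$230,000.00 + A$63,250.0000 + A$44,691.5118… = A$337,941.51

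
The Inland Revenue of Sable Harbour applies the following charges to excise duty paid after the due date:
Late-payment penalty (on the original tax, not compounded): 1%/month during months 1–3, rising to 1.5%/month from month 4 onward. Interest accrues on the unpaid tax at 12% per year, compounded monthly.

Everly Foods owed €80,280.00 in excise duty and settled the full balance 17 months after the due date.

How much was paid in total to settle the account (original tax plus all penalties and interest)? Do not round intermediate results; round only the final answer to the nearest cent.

€114,343.16

Penalty, months 1–3: 3 × 1% × €80,280.00 = €2,408.40
Penalty, months 4–17: 14 × 1.5% × €80,280.00 = €16,858.80
Interest (12%/yr ÷ 12 = 1%/month): €80,280.00 × ((1 + 0.01)^17 − 1) = €14,795.9598…
Total = €80,280.00 + €19,267.2000 + €14,795.9598… = €114,343.16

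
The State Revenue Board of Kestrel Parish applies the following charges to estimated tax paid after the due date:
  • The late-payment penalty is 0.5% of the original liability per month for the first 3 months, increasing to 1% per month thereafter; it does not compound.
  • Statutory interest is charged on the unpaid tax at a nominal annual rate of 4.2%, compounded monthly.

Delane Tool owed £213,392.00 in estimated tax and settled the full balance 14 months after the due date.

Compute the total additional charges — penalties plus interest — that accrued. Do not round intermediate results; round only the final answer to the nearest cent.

£37,371.45

Penalty, months 1–3: 3 × 0.5% × £213,392.00 = £3,200.88
Penalty, months 4–14: 11 × 1% × £213,392.00 = £23,473.12
Interest (4.2%/yr ÷ 12 = 0.35%/month): £213,392.00 × ((1 + 0.0035)^14 − 1) = £10,697.4493…
Penalties + interest = £26,674.0000 + £10,697.4493… = £37,371.45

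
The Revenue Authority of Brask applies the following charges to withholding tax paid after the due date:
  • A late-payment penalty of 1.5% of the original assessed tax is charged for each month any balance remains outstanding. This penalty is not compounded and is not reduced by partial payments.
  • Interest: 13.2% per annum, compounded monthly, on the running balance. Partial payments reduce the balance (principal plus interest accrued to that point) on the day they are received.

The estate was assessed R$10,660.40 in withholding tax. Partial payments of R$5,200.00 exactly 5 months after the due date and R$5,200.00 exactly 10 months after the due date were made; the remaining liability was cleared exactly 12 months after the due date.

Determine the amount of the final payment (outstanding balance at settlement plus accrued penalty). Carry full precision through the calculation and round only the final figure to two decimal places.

R$3,145.89

Monthly rate = 13.2% ÷ 12 = 1.1%
Balance at month 5: R$10,660.4000 × (1 + 0.011)^5 = R$11,259.7638…
After R$5,200.00 payment: R$11,259.7638… − R$5,200.00 = R$6,059.7638…
Balance at month 10: R$6,059.7638… × (1 + 0.011)^5 = R$6,400.4642…
After R$5,200.00 payment: R$6,400.4642… − R$5,200.00 = R$1,200.4642…
Balance at month 12: R$1,200.4642… × (1 + 0.011)^2 = R$1,227.0196…
Penalty: 12 × 1.5% × R$10,660.40 = R$1,918.87…
Final settlement = outstanding balance + penalty = R$1,227.0196… + R$1,918.87… = R$3,145.89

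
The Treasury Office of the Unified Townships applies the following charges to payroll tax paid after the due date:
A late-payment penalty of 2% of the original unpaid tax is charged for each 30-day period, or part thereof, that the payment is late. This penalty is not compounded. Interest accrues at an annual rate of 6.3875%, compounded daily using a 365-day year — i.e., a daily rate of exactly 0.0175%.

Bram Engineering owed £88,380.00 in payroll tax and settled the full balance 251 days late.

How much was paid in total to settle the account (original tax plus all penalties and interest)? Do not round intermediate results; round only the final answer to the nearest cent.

£108,256.66

Penalty periods: ⌈251/30⌉ = 9; penalty = 9 × 2% × £88,380.00 = £15,908.40
Interest: £88,380.00 × ((1 + 0.000175)^251 − 1) = £88,380.00 × 0.04489997… = £3,968.2592…
Total = £88,380.00 + £15,908.4000 + £3,968.2592… = £108,256.66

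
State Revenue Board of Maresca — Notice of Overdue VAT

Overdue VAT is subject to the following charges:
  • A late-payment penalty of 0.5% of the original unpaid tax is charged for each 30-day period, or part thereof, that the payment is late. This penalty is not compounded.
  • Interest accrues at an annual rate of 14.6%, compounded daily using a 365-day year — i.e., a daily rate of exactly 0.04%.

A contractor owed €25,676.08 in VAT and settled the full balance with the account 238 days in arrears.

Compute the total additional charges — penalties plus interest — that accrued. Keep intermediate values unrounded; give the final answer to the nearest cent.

Penalty periods: ⌈238/30⌉ = 8; penalty = 8 × 0.5% × €25,676.08 = €1,027.04…
Interest: €25,676.08 × ((1 + 0.0004)^238 − 1) = €25,676.08 × 0.09985787… = €2,563.9587…
Penalties + interest = €1,027.0432 + €2,563.9587… = €3,591.00

€3,591.00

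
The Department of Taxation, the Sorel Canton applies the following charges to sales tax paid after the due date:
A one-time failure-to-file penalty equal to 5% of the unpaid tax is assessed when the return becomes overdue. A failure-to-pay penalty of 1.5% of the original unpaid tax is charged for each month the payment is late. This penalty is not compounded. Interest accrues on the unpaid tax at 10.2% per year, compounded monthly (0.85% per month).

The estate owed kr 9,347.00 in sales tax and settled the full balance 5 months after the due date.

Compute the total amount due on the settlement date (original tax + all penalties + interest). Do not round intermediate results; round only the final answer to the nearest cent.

kr 10,919.43

Failure-to-file penalty: 5% × kr 9,347.00 = kr 467.35
Failure-to-pay penalty = 1.5% × kr 9,347.00 × 5 mo = kr 701.03…
Interest: kr 9,347.00 × ((1 + 0.0085)^5 − 1) = kr 9,347.00 × 0.0432287… = kr 404.0584…
Total = kr 9,347.00 + kr 1,168.3750 + kr 404.0584… = kr 10,919.43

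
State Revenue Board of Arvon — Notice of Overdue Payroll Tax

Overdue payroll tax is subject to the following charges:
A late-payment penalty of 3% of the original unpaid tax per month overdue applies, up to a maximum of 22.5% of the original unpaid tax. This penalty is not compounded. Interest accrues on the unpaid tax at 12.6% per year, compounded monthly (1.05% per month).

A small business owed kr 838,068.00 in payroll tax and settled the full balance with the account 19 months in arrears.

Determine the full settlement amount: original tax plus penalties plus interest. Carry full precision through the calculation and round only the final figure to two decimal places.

Penalty (uncapped): 19 × 3% × kr 838,068.00 = kr 477,698.76; cap = 22.5% × kr 838,068.00 = kr 188,565.30 → penalty = kr 188,565.30
Interest: kr 838,068.00 × ((1 + 0.0105)^19 − 1) = kr 838,068.00 × 0.2195231… = kr 183,975.3045…
Total = kr 838,068.00 + kr 188,565.3000 + kr 183,975.3045… = kr 1,210,608.60

kr 1,210,608.60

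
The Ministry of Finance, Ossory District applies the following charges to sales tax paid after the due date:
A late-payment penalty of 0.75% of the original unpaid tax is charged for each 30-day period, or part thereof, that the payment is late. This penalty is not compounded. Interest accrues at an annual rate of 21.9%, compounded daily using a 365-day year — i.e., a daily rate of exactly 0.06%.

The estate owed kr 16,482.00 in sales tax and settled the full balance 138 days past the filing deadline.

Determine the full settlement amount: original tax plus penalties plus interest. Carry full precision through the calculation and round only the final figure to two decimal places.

kr 18,522.43

Penalty periods: ⌈138/30⌉ = 5; penalty = 5 × 0.75% × kr 16,482.00 = kr 618.08…
Interest: kr 16,482.00 × ((1 + 0.0006)^138 − 1) = kr 16,482.00 × 0.08629755… = kr 1,422.3562…
Total = kr 16,482.00 + kr 618.0750 + kr 1,422.3562… = kr 18,522.43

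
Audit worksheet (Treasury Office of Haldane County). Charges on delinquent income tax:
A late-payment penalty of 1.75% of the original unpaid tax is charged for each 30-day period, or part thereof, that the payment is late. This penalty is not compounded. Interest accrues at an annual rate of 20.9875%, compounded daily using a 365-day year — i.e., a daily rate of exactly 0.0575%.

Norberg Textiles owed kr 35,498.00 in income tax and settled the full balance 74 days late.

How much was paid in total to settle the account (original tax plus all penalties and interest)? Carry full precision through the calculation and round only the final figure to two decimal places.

Penalty periods: ⌈74/30⌉ = 3; penalty = 3 × 1.75% × kr 35,498.00 = kr 1,863.65…
Interest: kr 35,498.00 × ((1 + 0.000575)^74 − 1) = kr 35,498.00 × 0.04345547… = kr 1,542.5822…
Total = kr 35,498.00 + kr 1,863.6450 + kr 1,542.5822… = kr 38,904.23

kr 38,904.23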